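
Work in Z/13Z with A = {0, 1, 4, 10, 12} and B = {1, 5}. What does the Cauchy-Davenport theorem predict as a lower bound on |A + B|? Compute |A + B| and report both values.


Cauchy-Davenport: |A + B| ≥ min(p, |A| + |B| - 1) for A, B nonempty in Z/pZ.
|A| = 5, |B| = 2, p = 13.
CD lower bound = min(13, 5 + 2 - 1) = min(13, 6) = 6.
Compute A + B mod 13 directly:
a = 0: 0+1=1, 0+5=5
a = 1: 1+1=2, 1+5=6
a = 4: 4+1=5, 4+5=9
a = 10: 10+1=11, 10+5=2
a = 12: 12+1=0, 12+5=4
A + B = {0, 1, 2, 4, 5, 6, 9, 11}, so |A + B| = 8.
Verify: 8 ≥ 6? Yes ✓.

CD lower bound = 6, actual |A + B| = 8.


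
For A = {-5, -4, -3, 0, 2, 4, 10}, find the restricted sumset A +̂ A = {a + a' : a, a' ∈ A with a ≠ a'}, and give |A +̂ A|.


Restricted sumset: A +̂ A = {a + a' : a ∈ A, a' ∈ A, a ≠ a'}.
Equivalently, take A + A and drop any sum 2a that is achievable ONLY as a + a for a ∈ A (i.e. sums representable only with equal summands).
Enumerate pairs (a, a') with a < a' (symmetric, so each unordered pair gives one sum; this covers all a ≠ a'):
  -5 + -4 = -9
  -5 + -3 = -8
  -5 + 0 = -5
  -5 + 2 = -3
  -5 + 4 = -1
  -5 + 10 = 5
  -4 + -3 = -7
  -4 + 0 = -4
  -4 + 2 = -2
  -4 + 4 = 0
  -4 + 10 = 6
  -3 + 0 = -3
  -3 + 2 = -1
  -3 + 4 = 1
  -3 + 10 = 7
  0 + 2 = 2
  0 + 4 = 4
  0 + 10 = 10
  2 + 4 = 6
  2 + 10 = 12
  4 + 10 = 14
Collected distinct sums: {-9, -8, -7, -5, -4, -3, -2, -1, 0, 1, 2, 4, 5, 6, 7, 10, 12, 14}
|A +̂ A| = 18
(Reference bound: |A +̂ A| ≥ 2|A| - 3 for |A| ≥ 2, with |A| = 7 giving ≥ 11.)

|A +̂ A| = 18


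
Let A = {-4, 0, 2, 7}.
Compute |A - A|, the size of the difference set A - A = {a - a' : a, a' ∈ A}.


A - A = {a - a' : a, a' ∈ A}; |A| = 4.
Bounds: 2|A|-1 ≤ |A - A| ≤ |A|² - |A| + 1, i.e. 7 ≤ |A - A| ≤ 13.
Note: 0 ∈ A - A always (from a - a). The set is symmetric: if d ∈ A - A then -d ∈ A - A.
Enumerate nonzero differences d = a - a' with a > a' (then include -d):
Positive differences: {2, 4, 5, 6, 7, 11}
Full difference set: {0} ∪ (positive diffs) ∪ (negative diffs).
|A - A| = 1 + 2·6 = 13 (matches direct enumeration: 13).

|A - A| = 13


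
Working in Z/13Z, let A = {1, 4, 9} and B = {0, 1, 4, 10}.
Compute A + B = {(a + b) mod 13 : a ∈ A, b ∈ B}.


Work in Z/13Z: reduce every sum a + b modulo 13.
Enumerate all 12 pairs:
a = 1: 1+0=1, 1+1=2, 1+4=5, 1+10=11
a = 4: 4+0=4, 4+1=5, 4+4=8, 4+10=1
a = 9: 9+0=9, 9+1=10, 9+4=0, 9+10=6
Distinct residues collected: {0, 1, 2, 4, 5, 6, 8, 9, 10, 11}
|A + B| = 10 (out of 13 total residues).

A + B = {0, 1, 2, 4, 5, 6, 8, 9, 10, 11}


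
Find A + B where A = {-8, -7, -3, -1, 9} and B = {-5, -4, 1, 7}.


A + B = {a + b : a ∈ A, b ∈ B}.
Enumerate all |A|·|B| = 5·4 = 20 pairs (a, b) and collect distinct sums.
a = -8: -8+-5=-13, -8+-4=-12, -8+1=-7, -8+7=-1
a = -7: -7+-5=-12, -7+-4=-11, -7+1=-6, -7+7=0
a = -3: -3+-5=-8, -3+-4=-7, -3+1=-2, -3+7=4
a = -1: -1+-5=-6, -1+-4=-5, -1+1=0, -1+7=6
a = 9: 9+-5=4, 9+-4=5, 9+1=10, 9+7=16
Collecting distinct sums: A + B = {-13, -12, -11, -8, -7, -6, -5, -2, -1, 0, 4, 5, 6, 10, 16}
|A + B| = 15

A + B = {-13, -12, -11, -8, -7, -6, -5, -2, -1, 0, 4, 5, 6, 10, 16}


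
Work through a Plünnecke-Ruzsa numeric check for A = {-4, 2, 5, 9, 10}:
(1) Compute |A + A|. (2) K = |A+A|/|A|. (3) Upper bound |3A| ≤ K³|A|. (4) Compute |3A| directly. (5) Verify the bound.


|A| = 5.
Step 1: Compute A + A by enumerating all 25 pairs.
A + A = {-8, -2, 1, 4, 5, 6, 7, 10, 11, 12, 14, 15, 18, 19, 20}, so |A + A| = 15.
Step 2: Doubling constant K = |A + A|/|A| = 15/5 = 15/5 ≈ 3.0000.
Step 3: Plünnecke-Ruzsa gives |3A| ≤ K³·|A| = (3.0000)³ · 5 ≈ 135.0000.
Step 4: Compute 3A = A + A + A directly by enumerating all triples (a,b,c) ∈ A³; |3A| = 30.
Step 5: Check 30 ≤ 135.0000? Yes ✓.

K = 15/5, Plünnecke-Ruzsa bound K³|A| ≈ 135.0000, |3A| = 30, inequality holds.


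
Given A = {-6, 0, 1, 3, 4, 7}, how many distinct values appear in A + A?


A + A = {a + a' : a, a' ∈ A}; |A| = 6.
General bounds: 2|A| - 1 ≤ |A + A| ≤ |A|(|A|+1)/2, i.e. 11 ≤ |A + A| ≤ 21.
Lower bound 2|A|-1 is attained iff A is an arithmetic progression.
Enumerate sums a + a' for a ≤ a' (symmetric, so this suffices):
a = -6: -6+-6=-12, -6+0=-6, -6+1=-5, -6+3=-3, -6+4=-2, -6+7=1
a = 0: 0+0=0, 0+1=1, 0+3=3, 0+4=4, 0+7=7
a = 1: 1+1=2, 1+3=4, 1+4=5, 1+7=8
a = 3: 3+3=6, 3+4=7, 3+7=10
a = 4: 4+4=8, 4+7=11
a = 7: 7+7=14
Distinct sums: {-12, -6, -5, -3, -2, 0, 1, 2, 3, 4, 5, 6, 7, 8, 10, 11, 14}
|A + A| = 17

|A + A| = 17


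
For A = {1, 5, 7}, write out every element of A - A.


A - A = {a - a' : a, a' ∈ A}.
Compute a - a' for each ordered pair (a, a'):
a = 1: 1-1=0, 1-5=-4, 1-7=-6
a = 5: 5-1=4, 5-5=0, 5-7=-2
a = 7: 7-1=6, 7-5=2, 7-7=0
Collecting distinct values (and noting 0 appears from a-a):
A - A = {-6, -4, -2, 0, 2, 4, 6}
|A - A| = 7

A - A = {-6, -4, -2, 0, 2, 4, 6}


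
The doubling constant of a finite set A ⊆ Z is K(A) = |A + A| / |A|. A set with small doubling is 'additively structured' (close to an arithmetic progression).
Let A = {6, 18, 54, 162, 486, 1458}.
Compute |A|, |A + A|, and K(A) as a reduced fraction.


|A| = 6.
Compute A + A by enumerating all 36 pairs.
A + A = {12, 24, 36, 60, 72, 108, 168, 180, 216, 324, 492, 504, 540, 648, 972, 1464, 1476, 1512, 1620, 1944, 2916}, so |A + A| = 21.
K = |A + A| / |A| = 21/6 = 7/2 ≈ 3.5000.
Reference: AP of size 6 gives K = 11/6 ≈ 1.8333; a fully generic set of size 6 gives K ≈ 3.5000.

|A| = 6, |A + A| = 21, K = 21/6 = 7/2.


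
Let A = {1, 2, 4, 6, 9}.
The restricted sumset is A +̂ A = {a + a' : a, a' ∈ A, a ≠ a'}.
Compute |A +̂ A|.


Restricted sumset: A +̂ A = {a + a' : a ∈ A, a' ∈ A, a ≠ a'}.
Equivalently, take A + A and drop any sum 2a that is achievable ONLY as a + a for a ∈ A (i.e. sums representable only with equal summands).
Enumerate pairs (a, a') with a < a' (symmetric, so each unordered pair gives one sum; this covers all a ≠ a'):
  1 + 2 = 3
  1 + 4 = 5
  1 + 6 = 7
  1 + 9 = 10
  2 + 4 = 6
  2 + 6 = 8
  2 + 9 = 11
  4 + 6 = 10
  4 + 9 = 13
  6 + 9 = 15
Collected distinct sums: {3, 5, 6, 7, 8, 10, 11, 13, 15}
|A +̂ A| = 9
(Reference bound: |A +̂ A| ≥ 2|A| - 3 for |A| ≥ 2, with |A| = 5 giving ≥ 7.)

|A +̂ A| = 9


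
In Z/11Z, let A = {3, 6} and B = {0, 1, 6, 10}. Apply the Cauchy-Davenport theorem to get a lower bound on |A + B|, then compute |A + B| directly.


Cauchy-Davenport: |A + B| ≥ min(p, |A| + |B| - 1) for A, B nonempty in Z/pZ.
|A| = 2, |B| = 4, p = 11.
CD lower bound = min(11, 2 + 4 - 1) = min(11, 5) = 5.
Compute A + B mod 11 directly:
a = 3: 3+0=3, 3+1=4, 3+6=9, 3+10=2
a = 6: 6+0=6, 6+1=7, 6+6=1, 6+10=5
A + B = {1, 2, 3, 4, 5, 6, 7, 9}, so |A + B| = 8.
Verify: 8 ≥ 5? Yes ✓.

CD lower bound = 5, actual |A + B| = 8.


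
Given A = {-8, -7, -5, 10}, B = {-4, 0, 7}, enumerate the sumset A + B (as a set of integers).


A + B = {a + b : a ∈ A, b ∈ B}.
Enumerate all |A|·|B| = 4·3 = 12 pairs (a, b) and collect distinct sums.
a = -8: -8+-4=-12, -8+0=-8, -8+7=-1
a = -7: -7+-4=-11, -7+0=-7, -7+7=0
a = -5: -5+-4=-9, -5+0=-5, -5+7=2
a = 10: 10+-4=6, 10+0=10, 10+7=17
Collecting distinct sums: A + B = {-12, -11, -9, -8, -7, -5, -1, 0, 2, 6, 10, 17}
|A + B| = 12

A + B = {-12, -11, -9, -8, -7, -5, -1, 0, 2, 6, 10, 17}


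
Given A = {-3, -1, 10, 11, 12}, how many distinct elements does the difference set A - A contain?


A - A = {a - a' : a, a' ∈ A}; |A| = 5.
Bounds: 2|A|-1 ≤ |A - A| ≤ |A|² - |A| + 1, i.e. 9 ≤ |A - A| ≤ 21.
Note: 0 ∈ A - A always (from a - a). The set is symmetric: if d ∈ A - A then -d ∈ A - A.
Enumerate nonzero differences d = a - a' with a > a' (then include -d):
Positive differences: {1, 2, 11, 12, 13, 14, 15}
Full difference set: {0} ∪ (positive diffs) ∪ (negative diffs).
|A - A| = 1 + 2·7 = 15 (matches direct enumeration: 15).

|A - A| = 15


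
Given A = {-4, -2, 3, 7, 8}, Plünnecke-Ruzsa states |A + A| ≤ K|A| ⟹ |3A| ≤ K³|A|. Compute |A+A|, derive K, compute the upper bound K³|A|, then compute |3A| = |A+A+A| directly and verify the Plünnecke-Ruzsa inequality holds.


|A| = 5.
Step 1: Compute A + A by enumerating all 25 pairs.
A + A = {-8, -6, -4, -1, 1, 3, 4, 5, 6, 10, 11, 14, 15, 16}, so |A + A| = 14.
Step 2: Doubling constant K = |A + A|/|A| = 14/5 = 14/5 ≈ 2.8000.
Step 3: Plünnecke-Ruzsa gives |3A| ≤ K³·|A| = (2.8000)³ · 5 ≈ 109.7600.
Step 4: Compute 3A = A + A + A directly by enumerating all triples (a,b,c) ∈ A³; |3A| = 28.
Step 5: Check 28 ≤ 109.7600? Yes ✓.

K = 14/5, Plünnecke-Ruzsa bound K³|A| ≈ 109.7600, |3A| = 28, inequality holds.


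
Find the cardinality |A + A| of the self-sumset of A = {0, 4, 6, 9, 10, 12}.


A + A = {a + a' : a, a' ∈ A}; |A| = 6.
General bounds: 2|A| - 1 ≤ |A + A| ≤ |A|(|A|+1)/2, i.e. 11 ≤ |A + A| ≤ 21.
Lower bound 2|A|-1 is attained iff A is an arithmetic progression.
Enumerate sums a + a' for a ≤ a' (symmetric, so this suffices):
a = 0: 0+0=0, 0+4=4, 0+6=6, 0+9=9, 0+10=10, 0+12=12
a = 4: 4+4=8, 4+6=10, 4+9=13, 4+10=14, 4+12=16
a = 6: 6+6=12, 6+9=15, 6+10=16, 6+12=18
a = 9: 9+9=18, 9+10=19, 9+12=21
a = 10: 10+10=20, 10+12=22
a = 12: 12+12=24
Distinct sums: {0, 4, 6, 8, 9, 10, 12, 13, 14, 15, 16, 18, 19, 20, 21, 22, 24}
|A + A| = 17

|A + A| = 17


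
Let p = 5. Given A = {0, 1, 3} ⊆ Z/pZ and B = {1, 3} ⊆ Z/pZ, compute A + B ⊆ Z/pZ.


Work in Z/5Z: reduce every sum a + b modulo 5.
Enumerate all 6 pairs:
a = 0: 0+1=1, 0+3=3
a = 1: 1+1=2, 1+3=4
a = 3: 3+1=4, 3+3=1
Distinct residues collected: {1, 2, 3, 4}
|A + B| = 4 (out of 5 total residues).

A + B = {1, 2, 3, 4}


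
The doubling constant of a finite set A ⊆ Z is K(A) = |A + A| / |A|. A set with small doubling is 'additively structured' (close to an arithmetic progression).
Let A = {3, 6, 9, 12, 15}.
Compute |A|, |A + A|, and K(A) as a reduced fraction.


|A| = 5.
Compute A + A by enumerating all 25 pairs.
A + A = {6, 9, 12, 15, 18, 21, 24, 27, 30}, so |A + A| = 9.
K = |A + A| / |A| = 9/5 (already in lowest terms) ≈ 1.8000.
Reference: AP of size 5 gives K = 9/5 ≈ 1.8000; a fully generic set of size 5 gives K ≈ 3.0000.

|A| = 5, |A + A| = 9, K = 9/5.


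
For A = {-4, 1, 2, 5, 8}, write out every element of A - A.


A - A = {a - a' : a, a' ∈ A}.
Compute a - a' for each ordered pair (a, a'):
a = -4: -4--4=0, -4-1=-5, -4-2=-6, -4-5=-9, -4-8=-12
a = 1: 1--4=5, 1-1=0, 1-2=-1, 1-5=-4, 1-8=-7
a = 2: 2--4=6, 2-1=1, 2-2=0, 2-5=-3, 2-8=-6
a = 5: 5--4=9, 5-1=4, 5-2=3, 5-5=0, 5-8=-3
a = 8: 8--4=12, 8-1=7, 8-2=6, 8-5=3, 8-8=0
Collecting distinct values (and noting 0 appears from a-a):
A - A = {-12, -9, -7, -6, -5, -4, -3, -1, 0, 1, 3, 4, 5, 6, 7, 9, 12}
|A - A| = 17

A - A = {-12, -9, -7, -6, -5, -4, -3, -1, 0, 1, 3, 4, 5, 6, 7, 9, 12}


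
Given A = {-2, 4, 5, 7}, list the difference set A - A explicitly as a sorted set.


A - A = {a - a' : a, a' ∈ A}.
Compute a - a' for each ordered pair (a, a'):
a = -2: -2--2=0, -2-4=-6, -2-5=-7, -2-7=-9
a = 4: 4--2=6, 4-4=0, 4-5=-1, 4-7=-3
a = 5: 5--2=7, 5-4=1, 5-5=0, 5-7=-2
a = 7: 7--2=9, 7-4=3, 7-5=2, 7-7=0
Collecting distinct values (and noting 0 appears from a-a):
A - A = {-9, -7, -6, -3, -2, -1, 0, 1, 2, 3, 6, 7, 9}
|A - A| = 13

A - A = {-9, -7, -6, -3, -2, -1, 0, 1, 2, 3, 6, 7, 9}


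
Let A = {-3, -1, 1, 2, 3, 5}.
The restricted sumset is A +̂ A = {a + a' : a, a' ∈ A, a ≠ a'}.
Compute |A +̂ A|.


Restricted sumset: A +̂ A = {a + a' : a ∈ A, a' ∈ A, a ≠ a'}.
Equivalently, take A + A and drop any sum 2a that is achievable ONLY as a + a for a ∈ A (i.e. sums representable only with equal summands).
Enumerate pairs (a, a') with a < a' (symmetric, so each unordered pair gives one sum; this covers all a ≠ a'):
  -3 + -1 = -4
  -3 + 1 = -2
  -3 + 2 = -1
  -3 + 3 = 0
  -3 + 5 = 2
  -1 + 1 = 0
  -1 + 2 = 1
  -1 + 3 = 2
  -1 + 5 = 4
  1 + 2 = 3
  1 + 3 = 4
  1 + 5 = 6
  2 + 3 = 5
  2 + 5 = 7
  3 + 5 = 8
Collected distinct sums: {-4, -2, -1, 0, 1, 2, 3, 4, 5, 6, 7, 8}
|A +̂ A| = 12
(Reference bound: |A +̂ A| ≥ 2|A| - 3 for |A| ≥ 2, with |A| = 6 giving ≥ 9.)

|A +̂ A| = 12


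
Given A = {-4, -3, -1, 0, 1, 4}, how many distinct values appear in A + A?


A + A = {a + a' : a, a' ∈ A}; |A| = 6.
General bounds: 2|A| - 1 ≤ |A + A| ≤ |A|(|A|+1)/2, i.e. 11 ≤ |A + A| ≤ 21.
Lower bound 2|A|-1 is attained iff A is an arithmetic progression.
Enumerate sums a + a' for a ≤ a' (symmetric, so this suffices):
a = -4: -4+-4=-8, -4+-3=-7, -4+-1=-5, -4+0=-4, -4+1=-3, -4+4=0
a = -3: -3+-3=-6, -3+-1=-4, -3+0=-3, -3+1=-2, -3+4=1
a = -1: -1+-1=-2, -1+0=-1, -1+1=0, -1+4=3
a = 0: 0+0=0, 0+1=1, 0+4=4
a = 1: 1+1=2, 1+4=5
a = 4: 4+4=8
Distinct sums: {-8, -7, -6, -5, -4, -3, -2, -1, 0, 1, 2, 3, 4, 5, 8}
|A + A| = 15

|A + A| = 15


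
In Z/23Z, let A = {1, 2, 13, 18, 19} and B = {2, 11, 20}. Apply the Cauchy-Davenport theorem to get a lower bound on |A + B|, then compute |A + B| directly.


Cauchy-Davenport: |A + B| ≥ min(p, |A| + |B| - 1) for A, B nonempty in Z/pZ.
|A| = 5, |B| = 3, p = 23.
CD lower bound = min(23, 5 + 3 - 1) = min(23, 7) = 7.
Compute A + B mod 23 directly:
a = 1: 1+2=3, 1+11=12, 1+20=21
a = 2: 2+2=4, 2+11=13, 2+20=22
a = 13: 13+2=15, 13+11=1, 13+20=10
a = 18: 18+2=20, 18+11=6, 18+20=15
a = 19: 19+2=21, 19+11=7, 19+20=16
A + B = {1, 3, 4, 6, 7, 10, 12, 13, 15, 16, 20, 21, 22}, so |A + B| = 13.
Verify: 13 ≥ 7? Yes ✓.

CD lower bound = 7, actual |A + B| = 13.


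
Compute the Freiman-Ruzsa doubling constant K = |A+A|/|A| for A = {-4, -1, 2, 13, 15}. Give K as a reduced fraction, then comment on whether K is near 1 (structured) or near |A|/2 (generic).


|A| = 5.
Compute A + A by enumerating all 25 pairs.
A + A = {-8, -5, -2, 1, 4, 9, 11, 12, 14, 15, 17, 26, 28, 30}, so |A + A| = 14.
K = |A + A| / |A| = 14/5 (already in lowest terms) ≈ 2.8000.
Reference: AP of size 5 gives K = 9/5 ≈ 1.8000; a fully generic set of size 5 gives K ≈ 3.0000.

|A| = 5, |A + A| = 14, K = 14/5.


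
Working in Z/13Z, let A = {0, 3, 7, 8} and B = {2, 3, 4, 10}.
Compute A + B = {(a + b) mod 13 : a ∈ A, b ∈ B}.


Work in Z/13Z: reduce every sum a + b modulo 13.
Enumerate all 16 pairs:
a = 0: 0+2=2, 0+3=3, 0+4=4, 0+10=10
a = 3: 3+2=5, 3+3=6, 3+4=7, 3+10=0
a = 7: 7+2=9, 7+3=10, 7+4=11, 7+10=4
a = 8: 8+2=10, 8+3=11, 8+4=12, 8+10=5
Distinct residues collected: {0, 2, 3, 4, 5, 6, 7, 9, 10, 11, 12}
|A + B| = 11 (out of 13 total residues).

A + B = {0, 2, 3, 4, 5, 6, 7, 9, 10, 11, 12}


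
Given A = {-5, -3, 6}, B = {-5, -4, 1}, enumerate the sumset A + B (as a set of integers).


A + B = {a + b : a ∈ A, b ∈ B}.
Enumerate all |A|·|B| = 3·3 = 9 pairs (a, b) and collect distinct sums.
a = -5: -5+-5=-10, -5+-4=-9, -5+1=-4
a = -3: -3+-5=-8, -3+-4=-7, -3+1=-2
a = 6: 6+-5=1, 6+-4=2, 6+1=7
Collecting distinct sums: A + B = {-10, -9, -8, -7, -4, -2, 1, 2, 7}
|A + B| = 9

A + B = {-10, -9, -8, -7, -4, -2, 1, 2, 7}


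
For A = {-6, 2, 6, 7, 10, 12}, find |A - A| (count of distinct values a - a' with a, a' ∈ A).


A - A = {a - a' : a, a' ∈ A}; |A| = 6.
Bounds: 2|A|-1 ≤ |A - A| ≤ |A|² - |A| + 1, i.e. 11 ≤ |A - A| ≤ 31.
Note: 0 ∈ A - A always (from a - a). The set is symmetric: if d ∈ A - A then -d ∈ A - A.
Enumerate nonzero differences d = a - a' with a > a' (then include -d):
Positive differences: {1, 2, 3, 4, 5, 6, 8, 10, 12, 13, 16, 18}
Full difference set: {0} ∪ (positive diffs) ∪ (negative diffs).
|A - A| = 1 + 2·12 = 25 (matches direct enumeration: 25).

|A - A| = 25


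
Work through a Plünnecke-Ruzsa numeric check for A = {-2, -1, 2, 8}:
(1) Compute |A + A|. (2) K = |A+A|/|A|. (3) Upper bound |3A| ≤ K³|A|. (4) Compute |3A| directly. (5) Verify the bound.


|A| = 4.
Step 1: Compute A + A by enumerating all 16 pairs.
A + A = {-4, -3, -2, 0, 1, 4, 6, 7, 10, 16}, so |A + A| = 10.
Step 2: Doubling constant K = |A + A|/|A| = 10/4 = 10/4 ≈ 2.5000.
Step 3: Plünnecke-Ruzsa gives |3A| ≤ K³·|A| = (2.5000)³ · 4 ≈ 62.5000.
Step 4: Compute 3A = A + A + A directly by enumerating all triples (a,b,c) ∈ A³; |3A| = 19.
Step 5: Check 19 ≤ 62.5000? Yes ✓.

K = 10/4, Plünnecke-Ruzsa bound K³|A| ≈ 62.5000, |3A| = 19, inequality holds.


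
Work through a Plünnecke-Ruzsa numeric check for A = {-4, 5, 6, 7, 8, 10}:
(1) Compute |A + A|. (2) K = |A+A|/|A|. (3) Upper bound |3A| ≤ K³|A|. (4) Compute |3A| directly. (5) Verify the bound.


|A| = 6.
Step 1: Compute A + A by enumerating all 36 pairs.
A + A = {-8, 1, 2, 3, 4, 6, 10, 11, 12, 13, 14, 15, 16, 17, 18, 20}, so |A + A| = 16.
Step 2: Doubling constant K = |A + A|/|A| = 16/6 = 16/6 ≈ 2.6667.
Step 3: Plünnecke-Ruzsa gives |3A| ≤ K³·|A| = (2.6667)³ · 6 ≈ 113.7778.
Step 4: Compute 3A = A + A + A directly by enumerating all triples (a,b,c) ∈ A³; |3A| = 30.
Step 5: Check 30 ≤ 113.7778? Yes ✓.

K = 16/6, Plünnecke-Ruzsa bound K³|A| ≈ 113.7778, |3A| = 30, inequality holds.


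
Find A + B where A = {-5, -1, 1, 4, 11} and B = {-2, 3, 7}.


A + B = {a + b : a ∈ A, b ∈ B}.
Enumerate all |A|·|B| = 5·3 = 15 pairs (a, b) and collect distinct sums.
a = -5: -5+-2=-7, -5+3=-2, -5+7=2
a = -1: -1+-2=-3, -1+3=2, -1+7=6
a = 1: 1+-2=-1, 1+3=4, 1+7=8
a = 4: 4+-2=2, 4+3=7, 4+7=11
a = 11: 11+-2=9, 11+3=14, 11+7=18
Collecting distinct sums: A + B = {-7, -3, -2, -1, 2, 4, 6, 7, 8, 9, 11, 14, 18}
|A + B| = 13

A + B = {-7, -3, -2, -1, 2, 4, 6, 7, 8, 9, 11, 14, 18}


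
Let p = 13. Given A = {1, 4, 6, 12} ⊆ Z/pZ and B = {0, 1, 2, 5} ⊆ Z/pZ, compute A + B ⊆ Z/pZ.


Work in Z/13Z: reduce every sum a + b modulo 13.
Enumerate all 16 pairs:
a = 1: 1+0=1, 1+1=2, 1+2=3, 1+5=6
a = 4: 4+0=4, 4+1=5, 4+2=6, 4+5=9
a = 6: 6+0=6, 6+1=7, 6+2=8, 6+5=11
a = 12: 12+0=12, 12+1=0, 12+2=1, 12+5=4
Distinct residues collected: {0, 1, 2, 3, 4, 5, 6, 7, 8, 9, 11, 12}
|A + B| = 12 (out of 13 total residues).

A + B = {0, 1, 2, 3, 4, 5, 6, 7, 8, 9, 11, 12}


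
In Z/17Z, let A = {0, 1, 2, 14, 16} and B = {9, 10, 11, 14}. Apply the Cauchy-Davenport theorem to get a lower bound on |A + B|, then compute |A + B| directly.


Cauchy-Davenport: |A + B| ≥ min(p, |A| + |B| - 1) for A, B nonempty in Z/pZ.
|A| = 5, |B| = 4, p = 17.
CD lower bound = min(17, 5 + 4 - 1) = min(17, 8) = 8.
Compute A + B mod 17 directly:
a = 0: 0+9=9, 0+10=10, 0+11=11, 0+14=14
a = 1: 1+9=10, 1+10=11, 1+11=12, 1+14=15
a = 2: 2+9=11, 2+10=12, 2+11=13, 2+14=16
a = 14: 14+9=6, 14+10=7, 14+11=8, 14+14=11
a = 16: 16+9=8, 16+10=9, 16+11=10, 16+14=13
A + B = {6, 7, 8, 9, 10, 11, 12, 13, 14, 15, 16}, so |A + B| = 11.
Verify: 11 ≥ 8? Yes ✓.

CD lower bound = 8, actual |A + B| = 11.


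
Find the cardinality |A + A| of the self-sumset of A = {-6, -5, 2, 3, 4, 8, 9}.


A + A = {a + a' : a, a' ∈ A}; |A| = 7.
General bounds: 2|A| - 1 ≤ |A + A| ≤ |A|(|A|+1)/2, i.e. 13 ≤ |A + A| ≤ 28.
Lower bound 2|A|-1 is attained iff A is an arithmetic progression.
Enumerate sums a + a' for a ≤ a' (symmetric, so this suffices):
a = -6: -6+-6=-12, -6+-5=-11, -6+2=-4, -6+3=-3, -6+4=-2, -6+8=2, -6+9=3
a = -5: -5+-5=-10, -5+2=-3, -5+3=-2, -5+4=-1, -5+8=3, -5+9=4
a = 2: 2+2=4, 2+3=5, 2+4=6, 2+8=10, 2+9=11
a = 3: 3+3=6, 3+4=7, 3+8=11, 3+9=12
a = 4: 4+4=8, 4+8=12, 4+9=13
a = 8: 8+8=16, 8+9=17
a = 9: 9+9=18
Distinct sums: {-12, -11, -10, -4, -3, -2, -1, 2, 3, 4, 5, 6, 7, 8, 10, 11, 12, 13, 16, 17, 18}
|A + A| = 21

|A + A| = 21


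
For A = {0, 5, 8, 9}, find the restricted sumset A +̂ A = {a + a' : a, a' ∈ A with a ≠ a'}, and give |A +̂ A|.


Restricted sumset: A +̂ A = {a + a' : a ∈ A, a' ∈ A, a ≠ a'}.
Equivalently, take A + A and drop any sum 2a that is achievable ONLY as a + a for a ∈ A (i.e. sums representable only with equal summands).
Enumerate pairs (a, a') with a < a' (symmetric, so each unordered pair gives one sum; this covers all a ≠ a'):
  0 + 5 = 5
  0 + 8 = 8
  0 + 9 = 9
  5 + 8 = 13
  5 + 9 = 14
  8 + 9 = 17
Collected distinct sums: {5, 8, 9, 13, 14, 17}
|A +̂ A| = 6
(Reference bound: |A +̂ A| ≥ 2|A| - 3 for |A| ≥ 2, with |A| = 4 giving ≥ 5.)

|A +̂ A| = 6


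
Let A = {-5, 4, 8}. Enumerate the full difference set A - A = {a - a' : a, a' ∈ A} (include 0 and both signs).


A - A = {a - a' : a, a' ∈ A}.
Compute a - a' for each ordered pair (a, a'):
a = -5: -5--5=0, -5-4=-9, -5-8=-13
a = 4: 4--5=9, 4-4=0, 4-8=-4
a = 8: 8--5=13, 8-4=4, 8-8=0
Collecting distinct values (and noting 0 appears from a-a):
A - A = {-13, -9, -4, 0, 4, 9, 13}
|A - A| = 7

A - A = {-13, -9, -4, 0, 4, 9, 13}


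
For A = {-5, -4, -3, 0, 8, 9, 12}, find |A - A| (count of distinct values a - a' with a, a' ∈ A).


A - A = {a - a' : a, a' ∈ A}; |A| = 7.
Bounds: 2|A|-1 ≤ |A - A| ≤ |A|² - |A| + 1, i.e. 13 ≤ |A - A| ≤ 43.
Note: 0 ∈ A - A always (from a - a). The set is symmetric: if d ∈ A - A then -d ∈ A - A.
Enumerate nonzero differences d = a - a' with a > a' (then include -d):
Positive differences: {1, 2, 3, 4, 5, 8, 9, 11, 12, 13, 14, 15, 16, 17}
Full difference set: {0} ∪ (positive diffs) ∪ (negative diffs).
|A - A| = 1 + 2·14 = 29 (matches direct enumeration: 29).

|A - A| = 29


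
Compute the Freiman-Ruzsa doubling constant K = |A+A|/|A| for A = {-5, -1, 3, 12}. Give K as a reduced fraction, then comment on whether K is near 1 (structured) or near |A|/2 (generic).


|A| = 4.
Compute A + A by enumerating all 16 pairs.
A + A = {-10, -6, -2, 2, 6, 7, 11, 15, 24}, so |A + A| = 9.
K = |A + A| / |A| = 9/4 (already in lowest terms) ≈ 2.2500.
Reference: AP of size 4 gives K = 7/4 ≈ 1.7500; a fully generic set of size 4 gives K ≈ 2.5000.

|A| = 4, |A + A| = 9, K = 9/4.


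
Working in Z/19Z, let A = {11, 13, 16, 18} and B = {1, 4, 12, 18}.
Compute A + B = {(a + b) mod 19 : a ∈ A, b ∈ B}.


Work in Z/19Z: reduce every sum a + b modulo 19.
Enumerate all 16 pairs:
a = 11: 11+1=12, 11+4=15, 11+12=4, 11+18=10
a = 13: 13+1=14, 13+4=17, 13+12=6, 13+18=12
a = 16: 16+1=17, 16+4=1, 16+12=9, 16+18=15
a = 18: 18+1=0, 18+4=3, 18+12=11, 18+18=17
Distinct residues collected: {0, 1, 3, 4, 6, 9, 10, 11, 12, 14, 15, 17}
|A + B| = 12 (out of 19 total residues).

A + B = {0, 1, 3, 4, 6, 9, 10, 11, 12, 14, 15, 17}


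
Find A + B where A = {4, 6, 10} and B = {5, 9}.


A + B = {a + b : a ∈ A, b ∈ B}.
Enumerate all |A|·|B| = 3·2 = 6 pairs (a, b) and collect distinct sums.
a = 4: 4+5=9, 4+9=13
a = 6: 6+5=11, 6+9=15
a = 10: 10+5=15, 10+9=19
Collecting distinct sums: A + B = {9, 11, 13, 15, 19}
|A + B| = 5

A + B = {9, 11, 13, 15, 19}


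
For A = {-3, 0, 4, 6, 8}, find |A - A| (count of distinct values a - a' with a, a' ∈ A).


A - A = {a - a' : a, a' ∈ A}; |A| = 5.
Bounds: 2|A|-1 ≤ |A - A| ≤ |A|² - |A| + 1, i.e. 9 ≤ |A - A| ≤ 21.
Note: 0 ∈ A - A always (from a - a). The set is symmetric: if d ∈ A - A then -d ∈ A - A.
Enumerate nonzero differences d = a - a' with a > a' (then include -d):
Positive differences: {2, 3, 4, 6, 7, 8, 9, 11}
Full difference set: {0} ∪ (positive diffs) ∪ (negative diffs).
|A - A| = 1 + 2·8 = 17 (matches direct enumeration: 17).

|A - A| = 17


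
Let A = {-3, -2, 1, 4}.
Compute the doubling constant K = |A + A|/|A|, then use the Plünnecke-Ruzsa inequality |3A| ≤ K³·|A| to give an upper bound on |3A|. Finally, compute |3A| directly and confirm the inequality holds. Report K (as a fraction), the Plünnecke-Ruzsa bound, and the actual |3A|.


|A| = 4.
Step 1: Compute A + A by enumerating all 16 pairs.
A + A = {-6, -5, -4, -2, -1, 1, 2, 5, 8}, so |A + A| = 9.
Step 2: Doubling constant K = |A + A|/|A| = 9/4 = 9/4 ≈ 2.2500.
Step 3: Plünnecke-Ruzsa gives |3A| ≤ K³·|A| = (2.2500)³ · 4 ≈ 45.5625.
Step 4: Compute 3A = A + A + A directly by enumerating all triples (a,b,c) ∈ A³; |3A| = 16.
Step 5: Check 16 ≤ 45.5625? Yes ✓.

K = 9/4, Plünnecke-Ruzsa bound K³|A| ≈ 45.5625, |3A| = 16, inequality holds.


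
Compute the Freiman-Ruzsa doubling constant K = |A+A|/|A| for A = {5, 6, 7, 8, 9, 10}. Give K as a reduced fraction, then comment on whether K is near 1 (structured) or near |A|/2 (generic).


|A| = 6.
Compute A + A by enumerating all 36 pairs.
A + A = {10, 11, 12, 13, 14, 15, 16, 17, 18, 19, 20}, so |A + A| = 11.
K = |A + A| / |A| = 11/6 (already in lowest terms) ≈ 1.8333.
Reference: AP of size 6 gives K = 11/6 ≈ 1.8333; a fully generic set of size 6 gives K ≈ 3.5000.

|A| = 6, |A + A| = 11, K = 11/6.


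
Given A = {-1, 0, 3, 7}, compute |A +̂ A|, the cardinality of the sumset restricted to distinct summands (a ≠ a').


Restricted sumset: A +̂ A = {a + a' : a ∈ A, a' ∈ A, a ≠ a'}.
Equivalently, take A + A and drop any sum 2a that is achievable ONLY as a + a for a ∈ A (i.e. sums representable only with equal summands).
Enumerate pairs (a, a') with a < a' (symmetric, so each unordered pair gives one sum; this covers all a ≠ a'):
  -1 + 0 = -1
  -1 + 3 = 2
  -1 + 7 = 6
  0 + 3 = 3
  0 + 7 = 7
  3 + 7 = 10
Collected distinct sums: {-1, 2, 3, 6, 7, 10}
|A +̂ A| = 6
(Reference bound: |A +̂ A| ≥ 2|A| - 3 for |A| ≥ 2, with |A| = 4 giving ≥ 5.)

|A +̂ A| = 6


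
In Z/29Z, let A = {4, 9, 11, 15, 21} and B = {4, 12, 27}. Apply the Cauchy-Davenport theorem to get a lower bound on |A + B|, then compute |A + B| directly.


Cauchy-Davenport: |A + B| ≥ min(p, |A| + |B| - 1) for A, B nonempty in Z/pZ.
|A| = 5, |B| = 3, p = 29.
CD lower bound = min(29, 5 + 3 - 1) = min(29, 7) = 7.
Compute A + B mod 29 directly:
a = 4: 4+4=8, 4+12=16, 4+27=2
a = 9: 9+4=13, 9+12=21, 9+27=7
a = 11: 11+4=15, 11+12=23, 11+27=9
a = 15: 15+4=19, 15+12=27, 15+27=13
a = 21: 21+4=25, 21+12=4, 21+27=19
A + B = {2, 4, 7, 8, 9, 13, 15, 16, 19, 21, 23, 25, 27}, so |A + B| = 13.
Verify: 13 ≥ 7? Yes ✓.

CD lower bound = 7, actual |A + B| = 13.


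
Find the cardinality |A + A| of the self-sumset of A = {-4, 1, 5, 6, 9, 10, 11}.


A + A = {a + a' : a, a' ∈ A}; |A| = 7.
General bounds: 2|A| - 1 ≤ |A + A| ≤ |A|(|A|+1)/2, i.e. 13 ≤ |A + A| ≤ 28.
Lower bound 2|A|-1 is attained iff A is an arithmetic progression.
Enumerate sums a + a' for a ≤ a' (symmetric, so this suffices):
a = -4: -4+-4=-8, -4+1=-3, -4+5=1, -4+6=2, -4+9=5, -4+10=6, -4+11=7
a = 1: 1+1=2, 1+5=6, 1+6=7, 1+9=10, 1+10=11, 1+11=12
a = 5: 5+5=10, 5+6=11, 5+9=14, 5+10=15, 5+11=16
a = 6: 6+6=12, 6+9=15, 6+10=16, 6+11=17
a = 9: 9+9=18, 9+10=19, 9+11=20
a = 10: 10+10=20, 10+11=21
a = 11: 11+11=22
Distinct sums: {-8, -3, 1, 2, 5, 6, 7, 10, 11, 12, 14, 15, 16, 17, 18, 19, 20, 21, 22}
|A + A| = 19

|A + A| = 19


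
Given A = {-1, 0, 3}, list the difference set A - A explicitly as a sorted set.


A - A = {a - a' : a, a' ∈ A}.
Compute a - a' for each ordered pair (a, a'):
a = -1: -1--1=0, -1-0=-1, -1-3=-4
a = 0: 0--1=1, 0-0=0, 0-3=-3
a = 3: 3--1=4, 3-0=3, 3-3=0
Collecting distinct values (and noting 0 appears from a-a):
A - A = {-4, -3, -1, 0, 1, 3, 4}
|A - A| = 7

A - A = {-4, -3, -1, 0, 1, 3, 4}


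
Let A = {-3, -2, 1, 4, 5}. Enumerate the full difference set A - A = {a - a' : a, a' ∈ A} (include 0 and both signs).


A - A = {a - a' : a, a' ∈ A}.
Compute a - a' for each ordered pair (a, a'):
a = -3: -3--3=0, -3--2=-1, -3-1=-4, -3-4=-7, -3-5=-8
a = -2: -2--3=1, -2--2=0, -2-1=-3, -2-4=-6, -2-5=-7
a = 1: 1--3=4, 1--2=3, 1-1=0, 1-4=-3, 1-5=-4
a = 4: 4--3=7, 4--2=6, 4-1=3, 4-4=0, 4-5=-1
a = 5: 5--3=8, 5--2=7, 5-1=4, 5-4=1, 5-5=0
Collecting distinct values (and noting 0 appears from a-a):
A - A = {-8, -7, -6, -4, -3, -1, 0, 1, 3, 4, 6, 7, 8}
|A - A| = 13

A - A = {-8, -7, -6, -4, -3, -1, 0, 1, 3, 4, 6, 7, 8}


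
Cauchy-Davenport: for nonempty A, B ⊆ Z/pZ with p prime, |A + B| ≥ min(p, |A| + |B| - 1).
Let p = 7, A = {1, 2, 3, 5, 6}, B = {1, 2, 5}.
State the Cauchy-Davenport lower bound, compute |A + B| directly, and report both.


Cauchy-Davenport: |A + B| ≥ min(p, |A| + |B| - 1) for A, B nonempty in Z/pZ.
|A| = 5, |B| = 3, p = 7.
CD lower bound = min(7, 5 + 3 - 1) = min(7, 7) = 7.
Compute A + B mod 7 directly:
a = 1: 1+1=2, 1+2=3, 1+5=6
a = 2: 2+1=3, 2+2=4, 2+5=0
a = 3: 3+1=4, 3+2=5, 3+5=1
a = 5: 5+1=6, 5+2=0, 5+5=3
a = 6: 6+1=0, 6+2=1, 6+5=4
A + B = {0, 1, 2, 3, 4, 5, 6}, so |A + B| = 7.
Verify: 7 ≥ 7? Yes ✓.

CD lower bound = 7, actual |A + B| = 7.


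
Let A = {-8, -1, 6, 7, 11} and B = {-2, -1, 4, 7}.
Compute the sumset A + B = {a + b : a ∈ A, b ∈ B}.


A + B = {a + b : a ∈ A, b ∈ B}.
Enumerate all |A|·|B| = 5·4 = 20 pairs (a, b) and collect distinct sums.
a = -8: -8+-2=-10, -8+-1=-9, -8+4=-4, -8+7=-1
a = -1: -1+-2=-3, -1+-1=-2, -1+4=3, -1+7=6
a = 6: 6+-2=4, 6+-1=5, 6+4=10, 6+7=13
a = 7: 7+-2=5, 7+-1=6, 7+4=11, 7+7=14
a = 11: 11+-2=9, 11+-1=10, 11+4=15, 11+7=18
Collecting distinct sums: A + B = {-10, -9, -4, -3, -2, -1, 3, 4, 5, 6, 9, 10, 11, 13, 14, 15, 18}
|A + B| = 17

A + B = {-10, -9, -4, -3, -2, -1, 3, 4, 5, 6, 9, 10, 11, 13, 14, 15, 18}


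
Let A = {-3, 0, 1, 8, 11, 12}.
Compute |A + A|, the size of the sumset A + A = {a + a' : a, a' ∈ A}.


A + A = {a + a' : a, a' ∈ A}; |A| = 6.
General bounds: 2|A| - 1 ≤ |A + A| ≤ |A|(|A|+1)/2, i.e. 11 ≤ |A + A| ≤ 21.
Lower bound 2|A|-1 is attained iff A is an arithmetic progression.
Enumerate sums a + a' for a ≤ a' (symmetric, so this suffices):
a = -3: -3+-3=-6, -3+0=-3, -3+1=-2, -3+8=5, -3+11=8, -3+12=9
a = 0: 0+0=0, 0+1=1, 0+8=8, 0+11=11, 0+12=12
a = 1: 1+1=2, 1+8=9, 1+11=12, 1+12=13
a = 8: 8+8=16, 8+11=19, 8+12=20
a = 11: 11+11=22, 11+12=23
a = 12: 12+12=24
Distinct sums: {-6, -3, -2, 0, 1, 2, 5, 8, 9, 11, 12, 13, 16, 19, 20, 22, 23, 24}
|A + A| = 18

|A + A| = 18


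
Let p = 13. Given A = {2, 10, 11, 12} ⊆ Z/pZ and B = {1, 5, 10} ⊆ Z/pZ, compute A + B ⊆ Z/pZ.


Work in Z/13Z: reduce every sum a + b modulo 13.
Enumerate all 12 pairs:
a = 2: 2+1=3, 2+5=7, 2+10=12
a = 10: 10+1=11, 10+5=2, 10+10=7
a = 11: 11+1=12, 11+5=3, 11+10=8
a = 12: 12+1=0, 12+5=4, 12+10=9
Distinct residues collected: {0, 2, 3, 4, 7, 8, 9, 11, 12}
|A + B| = 9 (out of 13 total residues).

A + B = {0, 2, 3, 4, 7, 8, 9, 11, 12}


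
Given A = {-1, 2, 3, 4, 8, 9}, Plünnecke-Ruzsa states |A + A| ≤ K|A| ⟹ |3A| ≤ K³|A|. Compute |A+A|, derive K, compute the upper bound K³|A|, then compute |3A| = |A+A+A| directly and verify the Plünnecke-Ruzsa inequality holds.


|A| = 6.
Step 1: Compute A + A by enumerating all 36 pairs.
A + A = {-2, 1, 2, 3, 4, 5, 6, 7, 8, 10, 11, 12, 13, 16, 17, 18}, so |A + A| = 16.
Step 2: Doubling constant K = |A + A|/|A| = 16/6 = 16/6 ≈ 2.6667.
Step 3: Plünnecke-Ruzsa gives |3A| ≤ K³·|A| = (2.6667)³ · 6 ≈ 113.7778.
Step 4: Compute 3A = A + A + A directly by enumerating all triples (a,b,c) ∈ A³; |3A| = 28.
Step 5: Check 28 ≤ 113.7778? Yes ✓.

K = 16/6, Plünnecke-Ruzsa bound K³|A| ≈ 113.7778, |3A| = 28, inequality holds.


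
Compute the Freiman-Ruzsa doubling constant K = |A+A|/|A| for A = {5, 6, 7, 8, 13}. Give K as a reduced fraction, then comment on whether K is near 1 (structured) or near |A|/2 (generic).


|A| = 5.
Compute A + A by enumerating all 25 pairs.
A + A = {10, 11, 12, 13, 14, 15, 16, 18, 19, 20, 21, 26}, so |A + A| = 12.
K = |A + A| / |A| = 12/5 (already in lowest terms) ≈ 2.4000.
Reference: AP of size 5 gives K = 9/5 ≈ 1.8000; a fully generic set of size 5 gives K ≈ 3.0000.

|A| = 5, |A + A| = 12, K = 12/5.


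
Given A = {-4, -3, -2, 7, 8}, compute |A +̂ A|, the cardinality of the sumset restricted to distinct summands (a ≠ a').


Restricted sumset: A +̂ A = {a + a' : a ∈ A, a' ∈ A, a ≠ a'}.
Equivalently, take A + A and drop any sum 2a that is achievable ONLY as a + a for a ∈ A (i.e. sums representable only with equal summands).
Enumerate pairs (a, a') with a < a' (symmetric, so each unordered pair gives one sum; this covers all a ≠ a'):
  -4 + -3 = -7
  -4 + -2 = -6
  -4 + 7 = 3
  -4 + 8 = 4
  -3 + -2 = -5
  -3 + 7 = 4
  -3 + 8 = 5
  -2 + 7 = 5
  -2 + 8 = 6
  7 + 8 = 15
Collected distinct sums: {-7, -6, -5, 3, 4, 5, 6, 15}
|A +̂ A| = 8
(Reference bound: |A +̂ A| ≥ 2|A| - 3 for |A| ≥ 2, with |A| = 5 giving ≥ 7.)

|A +̂ A| = 8


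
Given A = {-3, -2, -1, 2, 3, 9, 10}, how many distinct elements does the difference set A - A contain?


A - A = {a - a' : a, a' ∈ A}; |A| = 7.
Bounds: 2|A|-1 ≤ |A - A| ≤ |A|² - |A| + 1, i.e. 13 ≤ |A - A| ≤ 43.
Note: 0 ∈ A - A always (from a - a). The set is symmetric: if d ∈ A - A then -d ∈ A - A.
Enumerate nonzero differences d = a - a' with a > a' (then include -d):
Positive differences: {1, 2, 3, 4, 5, 6, 7, 8, 10, 11, 12, 13}
Full difference set: {0} ∪ (positive diffs) ∪ (negative diffs).
|A - A| = 1 + 2·12 = 25 (matches direct enumeration: 25).

|A - A| = 25


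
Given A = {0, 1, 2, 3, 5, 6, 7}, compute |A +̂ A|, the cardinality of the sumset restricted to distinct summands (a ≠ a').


Restricted sumset: A +̂ A = {a + a' : a ∈ A, a' ∈ A, a ≠ a'}.
Equivalently, take A + A and drop any sum 2a that is achievable ONLY as a + a for a ∈ A (i.e. sums representable only with equal summands).
Enumerate pairs (a, a') with a < a' (symmetric, so each unordered pair gives one sum; this covers all a ≠ a'):
  0 + 1 = 1
  0 + 2 = 2
  0 + 3 = 3
  0 + 5 = 5
  0 + 6 = 6
  0 + 7 = 7
  1 + 2 = 3
  1 + 3 = 4
  1 + 5 = 6
  1 + 6 = 7
  1 + 7 = 8
  2 + 3 = 5
  2 + 5 = 7
  2 + 6 = 8
  2 + 7 = 9
  3 + 5 = 8
  3 + 6 = 9
  3 + 7 = 10
  5 + 6 = 11
  5 + 7 = 12
  6 + 7 = 13
Collected distinct sums: {1, 2, 3, 4, 5, 6, 7, 8, 9, 10, 11, 12, 13}
|A +̂ A| = 13
(Reference bound: |A +̂ A| ≥ 2|A| - 3 for |A| ≥ 2, with |A| = 7 giving ≥ 11.)

|A +̂ A| = 13


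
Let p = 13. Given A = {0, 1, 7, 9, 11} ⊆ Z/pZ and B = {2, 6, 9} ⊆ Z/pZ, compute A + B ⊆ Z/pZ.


Work in Z/13Z: reduce every sum a + b modulo 13.
Enumerate all 15 pairs:
a = 0: 0+2=2, 0+6=6, 0+9=9
a = 1: 1+2=3, 1+6=7, 1+9=10
a = 7: 7+2=9, 7+6=0, 7+9=3
a = 9: 9+2=11, 9+6=2, 9+9=5
a = 11: 11+2=0, 11+6=4, 11+9=7
Distinct residues collected: {0, 2, 3, 4, 5, 6, 7, 9, 10, 11}
|A + B| = 10 (out of 13 total residues).

A + B = {0, 2, 3, 4, 5, 6, 7, 9, 10, 11}


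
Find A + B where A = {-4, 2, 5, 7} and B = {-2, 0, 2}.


A + B = {a + b : a ∈ A, b ∈ B}.
Enumerate all |A|·|B| = 4·3 = 12 pairs (a, b) and collect distinct sums.
a = -4: -4+-2=-6, -4+0=-4, -4+2=-2
a = 2: 2+-2=0, 2+0=2, 2+2=4
a = 5: 5+-2=3, 5+0=5, 5+2=7
a = 7: 7+-2=5, 7+0=7, 7+2=9
Collecting distinct sums: A + B = {-6, -4, -2, 0, 2, 3, 4, 5, 7, 9}
|A + B| = 10

A + B = {-6, -4, -2, 0, 2, 3, 4, 5, 7, 9}


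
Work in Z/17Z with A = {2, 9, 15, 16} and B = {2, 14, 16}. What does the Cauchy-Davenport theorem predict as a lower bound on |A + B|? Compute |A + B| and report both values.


Cauchy-Davenport: |A + B| ≥ min(p, |A| + |B| - 1) for A, B nonempty in Z/pZ.
|A| = 4, |B| = 3, p = 17.
CD lower bound = min(17, 4 + 3 - 1) = min(17, 6) = 6.
Compute A + B mod 17 directly:
a = 2: 2+2=4, 2+14=16, 2+16=1
a = 9: 9+2=11, 9+14=6, 9+16=8
a = 15: 15+2=0, 15+14=12, 15+16=14
a = 16: 16+2=1, 16+14=13, 16+16=15
A + B = {0, 1, 4, 6, 8, 11, 12, 13, 14, 15, 16}, so |A + B| = 11.
Verify: 11 ≥ 6? Yes ✓.

CD lower bound = 6, actual |A + B| = 11.


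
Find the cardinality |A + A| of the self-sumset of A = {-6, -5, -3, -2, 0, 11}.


A + A = {a + a' : a, a' ∈ A}; |A| = 6.
General bounds: 2|A| - 1 ≤ |A + A| ≤ |A|(|A|+1)/2, i.e. 11 ≤ |A + A| ≤ 21.
Lower bound 2|A|-1 is attained iff A is an arithmetic progression.
Enumerate sums a + a' for a ≤ a' (symmetric, so this suffices):
a = -6: -6+-6=-12, -6+-5=-11, -6+-3=-9, -6+-2=-8, -6+0=-6, -6+11=5
a = -5: -5+-5=-10, -5+-3=-8, -5+-2=-7, -5+0=-5, -5+11=6
a = -3: -3+-3=-6, -3+-2=-5, -3+0=-3, -3+11=8
a = -2: -2+-2=-4, -2+0=-2, -2+11=9
a = 0: 0+0=0, 0+11=11
a = 11: 11+11=22
Distinct sums: {-12, -11, -10, -9, -8, -7, -6, -5, -4, -3, -2, 0, 5, 6, 8, 9, 11, 22}
|A + A| = 18

|A + A| = 18


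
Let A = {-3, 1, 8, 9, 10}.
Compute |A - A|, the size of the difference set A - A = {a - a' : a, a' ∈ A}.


A - A = {a - a' : a, a' ∈ A}; |A| = 5.
Bounds: 2|A|-1 ≤ |A - A| ≤ |A|² - |A| + 1, i.e. 9 ≤ |A - A| ≤ 21.
Note: 0 ∈ A - A always (from a - a). The set is symmetric: if d ∈ A - A then -d ∈ A - A.
Enumerate nonzero differences d = a - a' with a > a' (then include -d):
Positive differences: {1, 2, 4, 7, 8, 9, 11, 12, 13}
Full difference set: {0} ∪ (positive diffs) ∪ (negative diffs).
|A - A| = 1 + 2·9 = 19 (matches direct enumeration: 19).

|A - A| = 19


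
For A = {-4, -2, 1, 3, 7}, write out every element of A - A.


A - A = {a - a' : a, a' ∈ A}.
Compute a - a' for each ordered pair (a, a'):
a = -4: -4--4=0, -4--2=-2, -4-1=-5, -4-3=-7, -4-7=-11
a = -2: -2--4=2, -2--2=0, -2-1=-3, -2-3=-5, -2-7=-9
a = 1: 1--4=5, 1--2=3, 1-1=0, 1-3=-2, 1-7=-6
a = 3: 3--4=7, 3--2=5, 3-1=2, 3-3=0, 3-7=-4
a = 7: 7--4=11, 7--2=9, 7-1=6, 7-3=4, 7-7=0
Collecting distinct values (and noting 0 appears from a-a):
A - A = {-11, -9, -7, -6, -5, -4, -3, -2, 0, 2, 3, 4, 5, 6, 7, 9, 11}
|A - A| = 17

A - A = {-11, -9, -7, -6, -5, -4, -3, -2, 0, 2, 3, 4, 5, 6, 7, 9, 11}


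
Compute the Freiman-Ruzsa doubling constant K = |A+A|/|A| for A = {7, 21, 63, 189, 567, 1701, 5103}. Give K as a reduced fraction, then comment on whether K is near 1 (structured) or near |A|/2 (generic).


|A| = 7.
Compute A + A by enumerating all 49 pairs.
A + A = {14, 28, 42, 70, 84, 126, 196, 210, 252, 378, 574, 588, 630, 756, 1134, 1708, 1722, 1764, 1890, 2268, 3402, 5110, 5124, 5166, 5292, 5670, 6804, 10206}, so |A + A| = 28.
K = |A + A| / |A| = 28/7 = 4/1 ≈ 4.0000.
Reference: AP of size 7 gives K = 13/7 ≈ 1.8571; a fully generic set of size 7 gives K ≈ 4.0000.

|A| = 7, |A + A| = 28, K = 28/7 = 4/1.


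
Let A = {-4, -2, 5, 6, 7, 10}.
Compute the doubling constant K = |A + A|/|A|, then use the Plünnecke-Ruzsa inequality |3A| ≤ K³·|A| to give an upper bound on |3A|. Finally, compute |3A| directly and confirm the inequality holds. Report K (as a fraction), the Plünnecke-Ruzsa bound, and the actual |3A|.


|A| = 6.
Step 1: Compute A + A by enumerating all 36 pairs.
A + A = {-8, -6, -4, 1, 2, 3, 4, 5, 6, 8, 10, 11, 12, 13, 14, 15, 16, 17, 20}, so |A + A| = 19.
Step 2: Doubling constant K = |A + A|/|A| = 19/6 = 19/6 ≈ 3.1667.
Step 3: Plünnecke-Ruzsa gives |3A| ≤ K³·|A| = (3.1667)³ · 6 ≈ 190.5278.
Step 4: Compute 3A = A + A + A directly by enumerating all triples (a,b,c) ∈ A³; |3A| = 35.
Step 5: Check 35 ≤ 190.5278? Yes ✓.

K = 19/6, Plünnecke-Ruzsa bound K³|A| ≈ 190.5278, |3A| = 35, inequality holds.


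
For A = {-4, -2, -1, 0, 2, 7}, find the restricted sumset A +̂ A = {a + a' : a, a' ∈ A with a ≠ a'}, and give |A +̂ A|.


Restricted sumset: A +̂ A = {a + a' : a ∈ A, a' ∈ A, a ≠ a'}.
Equivalently, take A + A and drop any sum 2a that is achievable ONLY as a + a for a ∈ A (i.e. sums representable only with equal summands).
Enumerate pairs (a, a') with a < a' (symmetric, so each unordered pair gives one sum; this covers all a ≠ a'):
  -4 + -2 = -6
  -4 + -1 = -5
  -4 + 0 = -4
  -4 + 2 = -2
  -4 + 7 = 3
  -2 + -1 = -3
  -2 + 0 = -2
  -2 + 2 = 0
  -2 + 7 = 5
  -1 + 0 = -1
  -1 + 2 = 1
  -1 + 7 = 6
  0 + 2 = 2
  0 + 7 = 7
  2 + 7 = 9
Collected distinct sums: {-6, -5, -4, -3, -2, -1, 0, 1, 2, 3, 5, 6, 7, 9}
|A +̂ A| = 14
(Reference bound: |A +̂ A| ≥ 2|A| - 3 for |A| ≥ 2, with |A| = 6 giving ≥ 9.)

|A +̂ A| = 14


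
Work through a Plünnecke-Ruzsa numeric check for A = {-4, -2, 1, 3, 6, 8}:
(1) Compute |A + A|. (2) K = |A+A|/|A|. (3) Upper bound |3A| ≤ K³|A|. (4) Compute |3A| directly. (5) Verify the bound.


|A| = 6.
Step 1: Compute A + A by enumerating all 36 pairs.
A + A = {-8, -6, -4, -3, -1, 1, 2, 4, 6, 7, 9, 11, 12, 14, 16}, so |A + A| = 15.
Step 2: Doubling constant K = |A + A|/|A| = 15/6 = 15/6 ≈ 2.5000.
Step 3: Plünnecke-Ruzsa gives |3A| ≤ K³·|A| = (2.5000)³ · 6 ≈ 93.7500.
Step 4: Compute 3A = A + A + A directly by enumerating all triples (a,b,c) ∈ A³; |3A| = 28.
Step 5: Check 28 ≤ 93.7500? Yes ✓.

K = 15/6, Plünnecke-Ruzsa bound K³|A| ≈ 93.7500, |3A| = 28, inequality holds.


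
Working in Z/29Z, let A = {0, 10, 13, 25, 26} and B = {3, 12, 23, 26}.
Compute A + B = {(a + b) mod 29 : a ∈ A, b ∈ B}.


Work in Z/29Z: reduce every sum a + b modulo 29.
Enumerate all 20 pairs:
a = 0: 0+3=3, 0+12=12, 0+23=23, 0+26=26
a = 10: 10+3=13, 10+12=22, 10+23=4, 10+26=7
a = 13: 13+3=16, 13+12=25, 13+23=7, 13+26=10
a = 25: 25+3=28, 25+12=8, 25+23=19, 25+26=22
a = 26: 26+3=0, 26+12=9, 26+23=20, 26+26=23
Distinct residues collected: {0, 3, 4, 7, 8, 9, 10, 12, 13, 16, 19, 20, 22, 23, 25, 26, 28}
|A + B| = 17 (out of 29 total residues).

A + B = {0, 3, 4, 7, 8, 9, 10, 12, 13, 16, 19, 20, 22, 23, 25, 26, 28}
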